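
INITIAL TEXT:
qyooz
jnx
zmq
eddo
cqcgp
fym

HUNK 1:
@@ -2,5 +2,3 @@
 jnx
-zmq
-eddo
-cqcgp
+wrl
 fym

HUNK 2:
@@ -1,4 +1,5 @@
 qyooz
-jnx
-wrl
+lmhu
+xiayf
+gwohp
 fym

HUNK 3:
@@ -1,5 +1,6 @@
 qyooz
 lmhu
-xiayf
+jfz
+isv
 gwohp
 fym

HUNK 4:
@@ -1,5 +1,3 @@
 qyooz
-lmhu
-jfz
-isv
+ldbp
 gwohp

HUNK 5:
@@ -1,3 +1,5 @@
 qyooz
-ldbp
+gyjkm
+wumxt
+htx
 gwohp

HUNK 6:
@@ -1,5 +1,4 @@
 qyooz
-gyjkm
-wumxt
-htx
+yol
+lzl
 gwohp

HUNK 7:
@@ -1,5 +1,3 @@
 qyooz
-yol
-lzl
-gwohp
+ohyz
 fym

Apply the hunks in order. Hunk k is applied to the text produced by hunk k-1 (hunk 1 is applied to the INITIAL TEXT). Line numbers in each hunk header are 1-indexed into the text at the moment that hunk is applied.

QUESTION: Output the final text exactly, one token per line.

Answer: qyooz
ohyz
fym

Derivation:
Hunk 1: at line 2 remove [zmq,eddo,cqcgp] add [wrl] -> 4 lines: qyooz jnx wrl fym
Hunk 2: at line 1 remove [jnx,wrl] add [lmhu,xiayf,gwohp] -> 5 lines: qyooz lmhu xiayf gwohp fym
Hunk 3: at line 1 remove [xiayf] add [jfz,isv] -> 6 lines: qyooz lmhu jfz isv gwohp fym
Hunk 4: at line 1 remove [lmhu,jfz,isv] add [ldbp] -> 4 lines: qyooz ldbp gwohp fym
Hunk 5: at line 1 remove [ldbp] add [gyjkm,wumxt,htx] -> 6 lines: qyooz gyjkm wumxt htx gwohp fym
Hunk 6: at line 1 remove [gyjkm,wumxt,htx] add [yol,lzl] -> 5 lines: qyooz yol lzl gwohp fym
Hunk 7: at line 1 remove [yol,lzl,gwohp] add [ohyz] -> 3 lines: qyooz ohyz fym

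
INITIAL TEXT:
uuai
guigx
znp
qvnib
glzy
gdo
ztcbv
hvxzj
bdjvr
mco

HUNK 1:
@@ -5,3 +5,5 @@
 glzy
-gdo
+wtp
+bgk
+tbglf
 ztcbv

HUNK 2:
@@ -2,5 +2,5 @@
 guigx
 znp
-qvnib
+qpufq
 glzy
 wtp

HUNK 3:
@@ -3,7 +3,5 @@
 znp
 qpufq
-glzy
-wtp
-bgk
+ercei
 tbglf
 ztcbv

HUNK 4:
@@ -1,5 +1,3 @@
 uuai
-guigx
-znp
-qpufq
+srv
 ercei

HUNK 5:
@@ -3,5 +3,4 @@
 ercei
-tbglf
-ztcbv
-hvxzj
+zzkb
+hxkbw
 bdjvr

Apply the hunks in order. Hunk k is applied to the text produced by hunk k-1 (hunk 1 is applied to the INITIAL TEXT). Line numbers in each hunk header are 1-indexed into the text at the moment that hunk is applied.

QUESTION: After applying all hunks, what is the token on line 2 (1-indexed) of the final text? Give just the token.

Answer: srv

Derivation:
Hunk 1: at line 5 remove [gdo] add [wtp,bgk,tbglf] -> 12 lines: uuai guigx znp qvnib glzy wtp bgk tbglf ztcbv hvxzj bdjvr mco
Hunk 2: at line 2 remove [qvnib] add [qpufq] -> 12 lines: uuai guigx znp qpufq glzy wtp bgk tbglf ztcbv hvxzj bdjvr mco
Hunk 3: at line 3 remove [glzy,wtp,bgk] add [ercei] -> 10 lines: uuai guigx znp qpufq ercei tbglf ztcbv hvxzj bdjvr mco
Hunk 4: at line 1 remove [guigx,znp,qpufq] add [srv] -> 8 lines: uuai srv ercei tbglf ztcbv hvxzj bdjvr mco
Hunk 5: at line 3 remove [tbglf,ztcbv,hvxzj] add [zzkb,hxkbw] -> 7 lines: uuai srv ercei zzkb hxkbw bdjvr mco
Final line 2: srv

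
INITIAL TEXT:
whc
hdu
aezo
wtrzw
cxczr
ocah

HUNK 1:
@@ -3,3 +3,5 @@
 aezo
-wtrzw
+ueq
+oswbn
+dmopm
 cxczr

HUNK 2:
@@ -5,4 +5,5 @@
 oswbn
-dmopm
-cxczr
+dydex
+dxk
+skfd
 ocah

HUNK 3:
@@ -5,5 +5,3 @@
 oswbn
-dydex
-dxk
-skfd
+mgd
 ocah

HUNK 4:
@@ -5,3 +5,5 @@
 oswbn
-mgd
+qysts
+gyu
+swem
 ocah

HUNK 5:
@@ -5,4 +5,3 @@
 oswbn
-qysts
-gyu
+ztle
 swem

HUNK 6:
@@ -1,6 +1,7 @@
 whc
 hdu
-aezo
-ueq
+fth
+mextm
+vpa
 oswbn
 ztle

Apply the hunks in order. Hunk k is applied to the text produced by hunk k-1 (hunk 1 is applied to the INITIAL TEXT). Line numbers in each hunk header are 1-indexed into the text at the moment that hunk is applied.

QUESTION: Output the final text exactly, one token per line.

Hunk 1: at line 3 remove [wtrzw] add [ueq,oswbn,dmopm] -> 8 lines: whc hdu aezo ueq oswbn dmopm cxczr ocah
Hunk 2: at line 5 remove [dmopm,cxczr] add [dydex,dxk,skfd] -> 9 lines: whc hdu aezo ueq oswbn dydex dxk skfd ocah
Hunk 3: at line 5 remove [dydex,dxk,skfd] add [mgd] -> 7 lines: whc hdu aezo ueq oswbn mgd ocah
Hunk 4: at line 5 remove [mgd] add [qysts,gyu,swem] -> 9 lines: whc hdu aezo ueq oswbn qysts gyu swem ocah
Hunk 5: at line 5 remove [qysts,gyu] add [ztle] -> 8 lines: whc hdu aezo ueq oswbn ztle swem ocah
Hunk 6: at line 1 remove [aezo,ueq] add [fth,mextm,vpa] -> 9 lines: whc hdu fth mextm vpa oswbn ztle swem ocah

Answer: whc
hdu
fth
mextm
vpa
oswbn
ztle
swem
ocah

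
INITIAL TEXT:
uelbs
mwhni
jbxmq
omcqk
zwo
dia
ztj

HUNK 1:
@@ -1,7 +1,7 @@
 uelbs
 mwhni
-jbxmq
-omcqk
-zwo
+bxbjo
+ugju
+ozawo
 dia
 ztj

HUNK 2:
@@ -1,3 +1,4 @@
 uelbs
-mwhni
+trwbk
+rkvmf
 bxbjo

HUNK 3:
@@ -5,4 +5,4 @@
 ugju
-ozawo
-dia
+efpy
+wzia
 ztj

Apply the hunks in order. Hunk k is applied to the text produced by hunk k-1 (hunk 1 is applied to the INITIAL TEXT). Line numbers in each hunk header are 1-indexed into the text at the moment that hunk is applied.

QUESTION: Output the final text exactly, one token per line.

Answer: uelbs
trwbk
rkvmf
bxbjo
ugju
efpy
wzia
ztj

Derivation:
Hunk 1: at line 1 remove [jbxmq,omcqk,zwo] add [bxbjo,ugju,ozawo] -> 7 lines: uelbs mwhni bxbjo ugju ozawo dia ztj
Hunk 2: at line 1 remove [mwhni] add [trwbk,rkvmf] -> 8 lines: uelbs trwbk rkvmf bxbjo ugju ozawo dia ztj
Hunk 3: at line 5 remove [ozawo,dia] add [efpy,wzia] -> 8 lines: uelbs trwbk rkvmf bxbjo ugju efpy wzia ztj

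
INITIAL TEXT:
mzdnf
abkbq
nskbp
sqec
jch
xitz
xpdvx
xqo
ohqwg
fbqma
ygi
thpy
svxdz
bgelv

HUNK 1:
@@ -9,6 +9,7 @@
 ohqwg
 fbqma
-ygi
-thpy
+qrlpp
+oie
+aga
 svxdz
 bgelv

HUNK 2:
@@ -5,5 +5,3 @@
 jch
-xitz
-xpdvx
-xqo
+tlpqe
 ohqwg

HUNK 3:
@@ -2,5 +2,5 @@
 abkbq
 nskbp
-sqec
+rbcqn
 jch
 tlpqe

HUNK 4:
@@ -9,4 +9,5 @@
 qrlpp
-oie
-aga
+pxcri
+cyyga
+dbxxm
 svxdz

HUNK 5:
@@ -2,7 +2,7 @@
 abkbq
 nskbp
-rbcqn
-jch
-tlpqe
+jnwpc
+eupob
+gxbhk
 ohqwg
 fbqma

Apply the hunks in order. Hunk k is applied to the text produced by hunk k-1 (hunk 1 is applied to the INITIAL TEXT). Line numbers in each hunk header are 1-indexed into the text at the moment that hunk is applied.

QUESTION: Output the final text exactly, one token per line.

Hunk 1: at line 9 remove [ygi,thpy] add [qrlpp,oie,aga] -> 15 lines: mzdnf abkbq nskbp sqec jch xitz xpdvx xqo ohqwg fbqma qrlpp oie aga svxdz bgelv
Hunk 2: at line 5 remove [xitz,xpdvx,xqo] add [tlpqe] -> 13 lines: mzdnf abkbq nskbp sqec jch tlpqe ohqwg fbqma qrlpp oie aga svxdz bgelv
Hunk 3: at line 2 remove [sqec] add [rbcqn] -> 13 lines: mzdnf abkbq nskbp rbcqn jch tlpqe ohqwg fbqma qrlpp oie aga svxdz bgelv
Hunk 4: at line 9 remove [oie,aga] add [pxcri,cyyga,dbxxm] -> 14 lines: mzdnf abkbq nskbp rbcqn jch tlpqe ohqwg fbqma qrlpp pxcri cyyga dbxxm svxdz bgelv
Hunk 5: at line 2 remove [rbcqn,jch,tlpqe] add [jnwpc,eupob,gxbhk] -> 14 lines: mzdnf abkbq nskbp jnwpc eupob gxbhk ohqwg fbqma qrlpp pxcri cyyga dbxxm svxdz bgelv

Answer: mzdnf
abkbq
nskbp
jnwpc
eupob
gxbhk
ohqwg
fbqma
qrlpp
pxcri
cyyga
dbxxm
svxdz
bgelv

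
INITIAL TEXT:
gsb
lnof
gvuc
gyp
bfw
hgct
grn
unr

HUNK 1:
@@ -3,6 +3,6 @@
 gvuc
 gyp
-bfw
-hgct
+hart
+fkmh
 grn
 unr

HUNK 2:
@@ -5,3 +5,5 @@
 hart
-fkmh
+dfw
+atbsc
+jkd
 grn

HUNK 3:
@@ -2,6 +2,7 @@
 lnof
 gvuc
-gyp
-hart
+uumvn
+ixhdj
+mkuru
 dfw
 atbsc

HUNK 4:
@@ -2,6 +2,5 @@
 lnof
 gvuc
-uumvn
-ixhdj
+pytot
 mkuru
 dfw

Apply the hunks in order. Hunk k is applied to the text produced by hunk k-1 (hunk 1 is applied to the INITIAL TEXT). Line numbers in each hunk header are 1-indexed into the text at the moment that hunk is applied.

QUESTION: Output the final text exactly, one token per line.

Hunk 1: at line 3 remove [bfw,hgct] add [hart,fkmh] -> 8 lines: gsb lnof gvuc gyp hart fkmh grn unr
Hunk 2: at line 5 remove [fkmh] add [dfw,atbsc,jkd] -> 10 lines: gsb lnof gvuc gyp hart dfw atbsc jkd grn unr
Hunk 3: at line 2 remove [gyp,hart] add [uumvn,ixhdj,mkuru] -> 11 lines: gsb lnof gvuc uumvn ixhdj mkuru dfw atbsc jkd grn unr
Hunk 4: at line 2 remove [uumvn,ixhdj] add [pytot] -> 10 lines: gsb lnof gvuc pytot mkuru dfw atbsc jkd grn unr

Answer: gsb
lnof
gvuc
pytot
mkuru
dfw
atbsc
jkd
grn
unr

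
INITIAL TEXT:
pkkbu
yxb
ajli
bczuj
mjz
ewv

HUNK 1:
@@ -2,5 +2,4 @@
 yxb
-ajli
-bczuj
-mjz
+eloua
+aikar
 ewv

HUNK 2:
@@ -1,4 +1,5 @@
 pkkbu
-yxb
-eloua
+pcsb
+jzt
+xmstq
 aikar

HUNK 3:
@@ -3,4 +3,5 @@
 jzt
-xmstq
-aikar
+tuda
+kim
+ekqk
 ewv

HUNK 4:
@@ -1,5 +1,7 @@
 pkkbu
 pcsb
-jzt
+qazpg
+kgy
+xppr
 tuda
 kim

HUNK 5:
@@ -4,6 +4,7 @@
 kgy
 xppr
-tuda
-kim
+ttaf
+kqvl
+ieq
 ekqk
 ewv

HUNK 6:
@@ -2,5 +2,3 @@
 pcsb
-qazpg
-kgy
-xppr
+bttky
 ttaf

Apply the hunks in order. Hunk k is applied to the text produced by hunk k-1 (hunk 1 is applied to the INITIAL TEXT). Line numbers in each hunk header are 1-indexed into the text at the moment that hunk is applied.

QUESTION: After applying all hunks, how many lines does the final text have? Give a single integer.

Answer: 8

Derivation:
Hunk 1: at line 2 remove [ajli,bczuj,mjz] add [eloua,aikar] -> 5 lines: pkkbu yxb eloua aikar ewv
Hunk 2: at line 1 remove [yxb,eloua] add [pcsb,jzt,xmstq] -> 6 lines: pkkbu pcsb jzt xmstq aikar ewv
Hunk 3: at line 3 remove [xmstq,aikar] add [tuda,kim,ekqk] -> 7 lines: pkkbu pcsb jzt tuda kim ekqk ewv
Hunk 4: at line 1 remove [jzt] add [qazpg,kgy,xppr] -> 9 lines: pkkbu pcsb qazpg kgy xppr tuda kim ekqk ewv
Hunk 5: at line 4 remove [tuda,kim] add [ttaf,kqvl,ieq] -> 10 lines: pkkbu pcsb qazpg kgy xppr ttaf kqvl ieq ekqk ewv
Hunk 6: at line 2 remove [qazpg,kgy,xppr] add [bttky] -> 8 lines: pkkbu pcsb bttky ttaf kqvl ieq ekqk ewv
Final line count: 8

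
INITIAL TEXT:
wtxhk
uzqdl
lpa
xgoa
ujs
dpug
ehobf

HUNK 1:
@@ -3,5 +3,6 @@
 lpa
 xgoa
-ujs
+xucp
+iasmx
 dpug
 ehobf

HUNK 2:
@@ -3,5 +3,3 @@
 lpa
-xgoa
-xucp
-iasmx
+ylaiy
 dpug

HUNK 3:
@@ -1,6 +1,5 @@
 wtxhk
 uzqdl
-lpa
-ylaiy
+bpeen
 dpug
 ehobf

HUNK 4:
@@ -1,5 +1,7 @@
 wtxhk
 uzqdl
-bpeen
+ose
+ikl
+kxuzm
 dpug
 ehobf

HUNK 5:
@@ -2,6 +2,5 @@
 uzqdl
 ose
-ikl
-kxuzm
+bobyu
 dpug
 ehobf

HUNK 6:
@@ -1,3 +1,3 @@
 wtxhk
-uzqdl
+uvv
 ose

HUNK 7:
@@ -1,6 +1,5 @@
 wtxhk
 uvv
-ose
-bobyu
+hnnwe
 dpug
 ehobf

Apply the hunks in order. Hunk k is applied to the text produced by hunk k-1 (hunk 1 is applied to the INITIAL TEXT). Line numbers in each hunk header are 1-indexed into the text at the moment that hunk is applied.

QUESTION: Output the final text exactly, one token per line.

Answer: wtxhk
uvv
hnnwe
dpug
ehobf

Derivation:
Hunk 1: at line 3 remove [ujs] add [xucp,iasmx] -> 8 lines: wtxhk uzqdl lpa xgoa xucp iasmx dpug ehobf
Hunk 2: at line 3 remove [xgoa,xucp,iasmx] add [ylaiy] -> 6 lines: wtxhk uzqdl lpa ylaiy dpug ehobf
Hunk 3: at line 1 remove [lpa,ylaiy] add [bpeen] -> 5 lines: wtxhk uzqdl bpeen dpug ehobf
Hunk 4: at line 1 remove [bpeen] add [ose,ikl,kxuzm] -> 7 lines: wtxhk uzqdl ose ikl kxuzm dpug ehobf
Hunk 5: at line 2 remove [ikl,kxuzm] add [bobyu] -> 6 lines: wtxhk uzqdl ose bobyu dpug ehobf
Hunk 6: at line 1 remove [uzqdl] add [uvv] -> 6 lines: wtxhk uvv ose bobyu dpug ehobf
Hunk 7: at line 1 remove [ose,bobyu] add [hnnwe] -> 5 lines: wtxhk uvv hnnwe dpug ehobf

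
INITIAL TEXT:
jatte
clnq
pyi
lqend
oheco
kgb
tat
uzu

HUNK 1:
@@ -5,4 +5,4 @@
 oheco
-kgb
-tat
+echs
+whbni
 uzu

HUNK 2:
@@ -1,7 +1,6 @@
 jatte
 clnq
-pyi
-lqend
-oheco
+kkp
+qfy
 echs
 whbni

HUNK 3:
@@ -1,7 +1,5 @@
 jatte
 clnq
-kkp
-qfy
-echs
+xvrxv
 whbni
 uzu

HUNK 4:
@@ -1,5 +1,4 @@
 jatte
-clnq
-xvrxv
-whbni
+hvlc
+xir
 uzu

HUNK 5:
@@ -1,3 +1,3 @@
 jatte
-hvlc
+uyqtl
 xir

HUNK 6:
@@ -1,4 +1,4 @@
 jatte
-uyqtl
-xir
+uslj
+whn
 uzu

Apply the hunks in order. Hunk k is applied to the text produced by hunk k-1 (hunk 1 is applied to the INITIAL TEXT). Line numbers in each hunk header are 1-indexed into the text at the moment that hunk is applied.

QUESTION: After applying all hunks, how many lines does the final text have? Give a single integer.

Answer: 4

Derivation:
Hunk 1: at line 5 remove [kgb,tat] add [echs,whbni] -> 8 lines: jatte clnq pyi lqend oheco echs whbni uzu
Hunk 2: at line 1 remove [pyi,lqend,oheco] add [kkp,qfy] -> 7 lines: jatte clnq kkp qfy echs whbni uzu
Hunk 3: at line 1 remove [kkp,qfy,echs] add [xvrxv] -> 5 lines: jatte clnq xvrxv whbni uzu
Hunk 4: at line 1 remove [clnq,xvrxv,whbni] add [hvlc,xir] -> 4 lines: jatte hvlc xir uzu
Hunk 5: at line 1 remove [hvlc] add [uyqtl] -> 4 lines: jatte uyqtl xir uzu
Hunk 6: at line 1 remove [uyqtl,xir] add [uslj,whn] -> 4 lines: jatte uslj whn uzu
Final line count: 4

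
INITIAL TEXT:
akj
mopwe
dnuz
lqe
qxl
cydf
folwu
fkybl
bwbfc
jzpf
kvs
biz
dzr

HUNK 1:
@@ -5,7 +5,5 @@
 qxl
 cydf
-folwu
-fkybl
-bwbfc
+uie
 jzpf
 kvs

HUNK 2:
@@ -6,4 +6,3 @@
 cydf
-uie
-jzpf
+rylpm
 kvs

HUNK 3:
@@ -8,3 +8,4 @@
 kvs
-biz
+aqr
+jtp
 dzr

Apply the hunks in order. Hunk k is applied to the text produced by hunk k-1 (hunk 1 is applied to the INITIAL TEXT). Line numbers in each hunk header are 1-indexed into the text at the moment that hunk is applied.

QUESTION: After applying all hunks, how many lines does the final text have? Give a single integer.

Hunk 1: at line 5 remove [folwu,fkybl,bwbfc] add [uie] -> 11 lines: akj mopwe dnuz lqe qxl cydf uie jzpf kvs biz dzr
Hunk 2: at line 6 remove [uie,jzpf] add [rylpm] -> 10 lines: akj mopwe dnuz lqe qxl cydf rylpm kvs biz dzr
Hunk 3: at line 8 remove [biz] add [aqr,jtp] -> 11 lines: akj mopwe dnuz lqe qxl cydf rylpm kvs aqr jtp dzr
Final line count: 11

Answer: 11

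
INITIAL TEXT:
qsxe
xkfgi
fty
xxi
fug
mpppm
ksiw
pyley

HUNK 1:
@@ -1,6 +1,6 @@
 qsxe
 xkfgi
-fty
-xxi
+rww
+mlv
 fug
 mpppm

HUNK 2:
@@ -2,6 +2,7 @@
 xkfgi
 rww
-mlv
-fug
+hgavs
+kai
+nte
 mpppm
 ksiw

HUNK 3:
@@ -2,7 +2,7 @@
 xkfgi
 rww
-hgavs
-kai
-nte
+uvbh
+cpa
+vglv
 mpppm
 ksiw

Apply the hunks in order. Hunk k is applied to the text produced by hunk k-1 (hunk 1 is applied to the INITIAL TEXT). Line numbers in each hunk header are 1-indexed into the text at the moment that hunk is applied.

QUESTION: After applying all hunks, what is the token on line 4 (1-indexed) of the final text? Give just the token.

Hunk 1: at line 1 remove [fty,xxi] add [rww,mlv] -> 8 lines: qsxe xkfgi rww mlv fug mpppm ksiw pyley
Hunk 2: at line 2 remove [mlv,fug] add [hgavs,kai,nte] -> 9 lines: qsxe xkfgi rww hgavs kai nte mpppm ksiw pyley
Hunk 3: at line 2 remove [hgavs,kai,nte] add [uvbh,cpa,vglv] -> 9 lines: qsxe xkfgi rww uvbh cpa vglv mpppm ksiw pyley
Final line 4: uvbh

Answer: uvbh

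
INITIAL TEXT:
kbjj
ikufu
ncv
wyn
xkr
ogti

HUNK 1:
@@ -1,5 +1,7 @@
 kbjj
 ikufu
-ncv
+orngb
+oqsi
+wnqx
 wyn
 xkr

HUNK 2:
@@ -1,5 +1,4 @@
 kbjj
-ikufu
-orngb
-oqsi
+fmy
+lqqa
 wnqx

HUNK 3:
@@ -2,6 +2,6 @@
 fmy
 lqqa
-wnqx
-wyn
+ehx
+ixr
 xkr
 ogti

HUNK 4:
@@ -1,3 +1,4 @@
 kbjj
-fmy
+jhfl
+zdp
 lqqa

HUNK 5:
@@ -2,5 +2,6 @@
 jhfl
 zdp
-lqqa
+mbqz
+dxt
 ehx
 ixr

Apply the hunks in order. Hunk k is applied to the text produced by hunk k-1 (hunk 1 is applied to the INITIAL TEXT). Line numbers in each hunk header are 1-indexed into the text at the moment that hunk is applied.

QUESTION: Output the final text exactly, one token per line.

Hunk 1: at line 1 remove [ncv] add [orngb,oqsi,wnqx] -> 8 lines: kbjj ikufu orngb oqsi wnqx wyn xkr ogti
Hunk 2: at line 1 remove [ikufu,orngb,oqsi] add [fmy,lqqa] -> 7 lines: kbjj fmy lqqa wnqx wyn xkr ogti
Hunk 3: at line 2 remove [wnqx,wyn] add [ehx,ixr] -> 7 lines: kbjj fmy lqqa ehx ixr xkr ogti
Hunk 4: at line 1 remove [fmy] add [jhfl,zdp] -> 8 lines: kbjj jhfl zdp lqqa ehx ixr xkr ogti
Hunk 5: at line 2 remove [lqqa] add [mbqz,dxt] -> 9 lines: kbjj jhfl zdp mbqz dxt ehx ixr xkr ogti

Answer: kbjj
jhfl
zdp
mbqz
dxt
ehx
ixr
xkr
ogti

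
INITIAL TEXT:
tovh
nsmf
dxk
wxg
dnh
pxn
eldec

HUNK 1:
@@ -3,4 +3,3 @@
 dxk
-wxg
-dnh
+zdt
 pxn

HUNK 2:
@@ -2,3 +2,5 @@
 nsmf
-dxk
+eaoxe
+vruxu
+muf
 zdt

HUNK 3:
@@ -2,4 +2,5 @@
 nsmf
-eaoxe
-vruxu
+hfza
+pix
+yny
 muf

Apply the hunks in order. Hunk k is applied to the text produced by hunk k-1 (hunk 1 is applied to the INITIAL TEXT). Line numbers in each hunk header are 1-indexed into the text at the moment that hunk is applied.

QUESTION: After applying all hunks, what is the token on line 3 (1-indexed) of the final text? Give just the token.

Hunk 1: at line 3 remove [wxg,dnh] add [zdt] -> 6 lines: tovh nsmf dxk zdt pxn eldec
Hunk 2: at line 2 remove [dxk] add [eaoxe,vruxu,muf] -> 8 lines: tovh nsmf eaoxe vruxu muf zdt pxn eldec
Hunk 3: at line 2 remove [eaoxe,vruxu] add [hfza,pix,yny] -> 9 lines: tovh nsmf hfza pix yny muf zdt pxn eldec
Final line 3: hfza

Answer: hfza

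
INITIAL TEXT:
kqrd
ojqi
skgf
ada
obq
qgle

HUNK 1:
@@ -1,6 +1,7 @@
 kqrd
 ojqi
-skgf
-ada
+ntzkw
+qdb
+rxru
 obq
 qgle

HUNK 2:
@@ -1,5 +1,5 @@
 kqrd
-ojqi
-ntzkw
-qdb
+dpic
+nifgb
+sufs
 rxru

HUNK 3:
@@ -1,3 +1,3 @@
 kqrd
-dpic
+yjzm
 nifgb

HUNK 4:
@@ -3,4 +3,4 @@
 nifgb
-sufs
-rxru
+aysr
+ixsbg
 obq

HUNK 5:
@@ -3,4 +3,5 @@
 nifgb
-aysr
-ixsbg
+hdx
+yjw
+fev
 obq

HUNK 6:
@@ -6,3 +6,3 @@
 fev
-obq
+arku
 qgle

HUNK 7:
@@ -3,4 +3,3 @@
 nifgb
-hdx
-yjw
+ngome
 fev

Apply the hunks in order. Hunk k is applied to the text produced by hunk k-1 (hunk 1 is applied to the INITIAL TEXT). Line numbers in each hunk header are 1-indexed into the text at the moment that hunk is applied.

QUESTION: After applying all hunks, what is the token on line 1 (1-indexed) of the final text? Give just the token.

Answer: kqrd

Derivation:
Hunk 1: at line 1 remove [skgf,ada] add [ntzkw,qdb,rxru] -> 7 lines: kqrd ojqi ntzkw qdb rxru obq qgle
Hunk 2: at line 1 remove [ojqi,ntzkw,qdb] add [dpic,nifgb,sufs] -> 7 lines: kqrd dpic nifgb sufs rxru obq qgle
Hunk 3: at line 1 remove [dpic] add [yjzm] -> 7 lines: kqrd yjzm nifgb sufs rxru obq qgle
Hunk 4: at line 3 remove [sufs,rxru] add [aysr,ixsbg] -> 7 lines: kqrd yjzm nifgb aysr ixsbg obq qgle
Hunk 5: at line 3 remove [aysr,ixsbg] add [hdx,yjw,fev] -> 8 lines: kqrd yjzm nifgb hdx yjw fev obq qgle
Hunk 6: at line 6 remove [obq] add [arku] -> 8 lines: kqrd yjzm nifgb hdx yjw fev arku qgle
Hunk 7: at line 3 remove [hdx,yjw] add [ngome] -> 7 lines: kqrd yjzm nifgb ngome fev arku qgle
Final line 1: kqrd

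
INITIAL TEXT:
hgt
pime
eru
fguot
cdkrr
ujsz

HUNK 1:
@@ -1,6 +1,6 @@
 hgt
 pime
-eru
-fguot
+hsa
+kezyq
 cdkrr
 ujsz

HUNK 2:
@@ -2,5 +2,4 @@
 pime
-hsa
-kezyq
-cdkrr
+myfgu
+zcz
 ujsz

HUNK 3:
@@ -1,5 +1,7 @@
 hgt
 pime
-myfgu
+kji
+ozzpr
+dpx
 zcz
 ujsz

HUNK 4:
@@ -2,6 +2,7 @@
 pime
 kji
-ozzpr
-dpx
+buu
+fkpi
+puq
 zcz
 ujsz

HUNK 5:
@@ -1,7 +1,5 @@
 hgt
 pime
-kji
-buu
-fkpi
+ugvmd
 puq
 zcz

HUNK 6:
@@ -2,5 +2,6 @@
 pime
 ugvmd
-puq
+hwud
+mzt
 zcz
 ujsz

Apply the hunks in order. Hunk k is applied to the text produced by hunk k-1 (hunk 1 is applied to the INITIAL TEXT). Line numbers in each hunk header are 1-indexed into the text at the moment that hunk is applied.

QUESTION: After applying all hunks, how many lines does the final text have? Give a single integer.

Answer: 7

Derivation:
Hunk 1: at line 1 remove [eru,fguot] add [hsa,kezyq] -> 6 lines: hgt pime hsa kezyq cdkrr ujsz
Hunk 2: at line 2 remove [hsa,kezyq,cdkrr] add [myfgu,zcz] -> 5 lines: hgt pime myfgu zcz ujsz
Hunk 3: at line 1 remove [myfgu] add [kji,ozzpr,dpx] -> 7 lines: hgt pime kji ozzpr dpx zcz ujsz
Hunk 4: at line 2 remove [ozzpr,dpx] add [buu,fkpi,puq] -> 8 lines: hgt pime kji buu fkpi puq zcz ujsz
Hunk 5: at line 1 remove [kji,buu,fkpi] add [ugvmd] -> 6 lines: hgt pime ugvmd puq zcz ujsz
Hunk 6: at line 2 remove [puq] add [hwud,mzt] -> 7 lines: hgt pime ugvmd hwud mzt zcz ujsz
Final line count: 7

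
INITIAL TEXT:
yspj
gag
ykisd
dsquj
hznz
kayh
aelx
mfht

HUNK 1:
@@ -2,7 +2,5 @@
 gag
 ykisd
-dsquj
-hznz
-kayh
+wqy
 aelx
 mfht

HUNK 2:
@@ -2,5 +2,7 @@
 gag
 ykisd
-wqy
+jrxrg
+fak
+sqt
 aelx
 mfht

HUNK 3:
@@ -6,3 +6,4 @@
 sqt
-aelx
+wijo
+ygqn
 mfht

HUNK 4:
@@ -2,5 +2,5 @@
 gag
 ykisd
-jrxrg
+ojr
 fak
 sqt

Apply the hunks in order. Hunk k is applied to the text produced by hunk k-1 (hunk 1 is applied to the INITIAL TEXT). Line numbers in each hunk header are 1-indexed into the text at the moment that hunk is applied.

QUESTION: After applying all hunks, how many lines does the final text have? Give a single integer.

Answer: 9

Derivation:
Hunk 1: at line 2 remove [dsquj,hznz,kayh] add [wqy] -> 6 lines: yspj gag ykisd wqy aelx mfht
Hunk 2: at line 2 remove [wqy] add [jrxrg,fak,sqt] -> 8 lines: yspj gag ykisd jrxrg fak sqt aelx mfht
Hunk 3: at line 6 remove [aelx] add [wijo,ygqn] -> 9 lines: yspj gag ykisd jrxrg fak sqt wijo ygqn mfht
Hunk 4: at line 2 remove [jrxrg] add [ojr] -> 9 lines: yspj gag ykisd ojr fak sqt wijo ygqn mfht
Final line count: 9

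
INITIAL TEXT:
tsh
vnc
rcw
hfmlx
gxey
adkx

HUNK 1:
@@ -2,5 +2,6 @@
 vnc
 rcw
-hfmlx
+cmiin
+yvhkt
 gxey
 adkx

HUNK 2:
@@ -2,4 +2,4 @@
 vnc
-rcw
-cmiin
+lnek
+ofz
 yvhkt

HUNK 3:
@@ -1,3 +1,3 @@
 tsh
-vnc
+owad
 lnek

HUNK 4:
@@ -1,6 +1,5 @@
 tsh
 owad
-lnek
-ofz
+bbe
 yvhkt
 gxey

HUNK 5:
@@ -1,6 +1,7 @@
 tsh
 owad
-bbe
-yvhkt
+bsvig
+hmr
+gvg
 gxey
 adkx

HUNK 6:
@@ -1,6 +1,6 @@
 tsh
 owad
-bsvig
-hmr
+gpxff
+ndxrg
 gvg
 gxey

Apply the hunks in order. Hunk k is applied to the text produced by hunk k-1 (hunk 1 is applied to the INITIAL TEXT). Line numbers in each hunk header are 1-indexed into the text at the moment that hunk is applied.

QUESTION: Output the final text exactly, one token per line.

Hunk 1: at line 2 remove [hfmlx] add [cmiin,yvhkt] -> 7 lines: tsh vnc rcw cmiin yvhkt gxey adkx
Hunk 2: at line 2 remove [rcw,cmiin] add [lnek,ofz] -> 7 lines: tsh vnc lnek ofz yvhkt gxey adkx
Hunk 3: at line 1 remove [vnc] add [owad] -> 7 lines: tsh owad lnek ofz yvhkt gxey adkx
Hunk 4: at line 1 remove [lnek,ofz] add [bbe] -> 6 lines: tsh owad bbe yvhkt gxey adkx
Hunk 5: at line 1 remove [bbe,yvhkt] add [bsvig,hmr,gvg] -> 7 lines: tsh owad bsvig hmr gvg gxey adkx
Hunk 6: at line 1 remove [bsvig,hmr] add [gpxff,ndxrg] -> 7 lines: tsh owad gpxff ndxrg gvg gxey adkx

Answer: tsh
owad
gpxff
ndxrg
gvg
gxey
adkx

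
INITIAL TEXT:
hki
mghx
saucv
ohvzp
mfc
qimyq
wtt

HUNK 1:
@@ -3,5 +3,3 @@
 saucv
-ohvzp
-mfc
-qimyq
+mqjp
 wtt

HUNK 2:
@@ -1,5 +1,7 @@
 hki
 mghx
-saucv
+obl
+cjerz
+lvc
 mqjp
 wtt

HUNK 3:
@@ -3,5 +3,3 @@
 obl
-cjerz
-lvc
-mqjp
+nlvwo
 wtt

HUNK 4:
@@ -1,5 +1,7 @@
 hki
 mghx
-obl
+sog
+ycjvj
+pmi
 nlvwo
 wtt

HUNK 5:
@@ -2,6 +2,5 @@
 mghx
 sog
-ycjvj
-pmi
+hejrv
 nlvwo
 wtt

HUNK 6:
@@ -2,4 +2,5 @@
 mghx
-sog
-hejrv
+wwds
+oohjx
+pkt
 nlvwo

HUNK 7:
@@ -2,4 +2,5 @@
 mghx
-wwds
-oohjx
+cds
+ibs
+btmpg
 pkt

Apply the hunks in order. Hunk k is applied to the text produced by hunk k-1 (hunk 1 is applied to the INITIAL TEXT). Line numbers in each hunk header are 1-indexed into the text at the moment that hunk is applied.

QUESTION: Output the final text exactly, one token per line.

Hunk 1: at line 3 remove [ohvzp,mfc,qimyq] add [mqjp] -> 5 lines: hki mghx saucv mqjp wtt
Hunk 2: at line 1 remove [saucv] add [obl,cjerz,lvc] -> 7 lines: hki mghx obl cjerz lvc mqjp wtt
Hunk 3: at line 3 remove [cjerz,lvc,mqjp] add [nlvwo] -> 5 lines: hki mghx obl nlvwo wtt
Hunk 4: at line 1 remove [obl] add [sog,ycjvj,pmi] -> 7 lines: hki mghx sog ycjvj pmi nlvwo wtt
Hunk 5: at line 2 remove [ycjvj,pmi] add [hejrv] -> 6 lines: hki mghx sog hejrv nlvwo wtt
Hunk 6: at line 2 remove [sog,hejrv] add [wwds,oohjx,pkt] -> 7 lines: hki mghx wwds oohjx pkt nlvwo wtt
Hunk 7: at line 2 remove [wwds,oohjx] add [cds,ibs,btmpg] -> 8 lines: hki mghx cds ibs btmpg pkt nlvwo wtt

Answer: hki
mghx
cds
ibs
btmpg
pkt
nlvwo
wtt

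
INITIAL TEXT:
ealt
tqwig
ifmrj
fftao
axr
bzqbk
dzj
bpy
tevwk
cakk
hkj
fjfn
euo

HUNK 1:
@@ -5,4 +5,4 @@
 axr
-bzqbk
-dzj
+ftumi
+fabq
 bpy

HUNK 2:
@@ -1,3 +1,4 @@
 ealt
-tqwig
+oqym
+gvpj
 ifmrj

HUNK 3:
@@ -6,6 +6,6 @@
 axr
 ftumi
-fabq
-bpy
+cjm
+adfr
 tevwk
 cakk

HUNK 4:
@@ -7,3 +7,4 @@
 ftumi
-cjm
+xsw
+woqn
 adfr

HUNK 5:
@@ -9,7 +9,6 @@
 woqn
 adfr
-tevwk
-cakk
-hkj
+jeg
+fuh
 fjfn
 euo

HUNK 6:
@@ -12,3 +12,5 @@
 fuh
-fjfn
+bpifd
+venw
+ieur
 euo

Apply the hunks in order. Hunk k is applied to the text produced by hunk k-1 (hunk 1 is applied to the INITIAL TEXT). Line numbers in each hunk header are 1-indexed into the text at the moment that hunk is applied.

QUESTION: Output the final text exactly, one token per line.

Hunk 1: at line 5 remove [bzqbk,dzj] add [ftumi,fabq] -> 13 lines: ealt tqwig ifmrj fftao axr ftumi fabq bpy tevwk cakk hkj fjfn euo
Hunk 2: at line 1 remove [tqwig] add [oqym,gvpj] -> 14 lines: ealt oqym gvpj ifmrj fftao axr ftumi fabq bpy tevwk cakk hkj fjfn euo
Hunk 3: at line 6 remove [fabq,bpy] add [cjm,adfr] -> 14 lines: ealt oqym gvpj ifmrj fftao axr ftumi cjm adfr tevwk cakk hkj fjfn euo
Hunk 4: at line 7 remove [cjm] add [xsw,woqn] -> 15 lines: ealt oqym gvpj ifmrj fftao axr ftumi xsw woqn adfr tevwk cakk hkj fjfn euo
Hunk 5: at line 9 remove [tevwk,cakk,hkj] add [jeg,fuh] -> 14 lines: ealt oqym gvpj ifmrj fftao axr ftumi xsw woqn adfr jeg fuh fjfn euo
Hunk 6: at line 12 remove [fjfn] add [bpifd,venw,ieur] -> 16 lines: ealt oqym gvpj ifmrj fftao axr ftumi xsw woqn adfr jeg fuh bpifd venw ieur euo

Answer: ealt
oqym
gvpj
ifmrj
fftao
axr
ftumi
xsw
woqn
adfr
jeg
fuh
bpifd
venw
ieur
euo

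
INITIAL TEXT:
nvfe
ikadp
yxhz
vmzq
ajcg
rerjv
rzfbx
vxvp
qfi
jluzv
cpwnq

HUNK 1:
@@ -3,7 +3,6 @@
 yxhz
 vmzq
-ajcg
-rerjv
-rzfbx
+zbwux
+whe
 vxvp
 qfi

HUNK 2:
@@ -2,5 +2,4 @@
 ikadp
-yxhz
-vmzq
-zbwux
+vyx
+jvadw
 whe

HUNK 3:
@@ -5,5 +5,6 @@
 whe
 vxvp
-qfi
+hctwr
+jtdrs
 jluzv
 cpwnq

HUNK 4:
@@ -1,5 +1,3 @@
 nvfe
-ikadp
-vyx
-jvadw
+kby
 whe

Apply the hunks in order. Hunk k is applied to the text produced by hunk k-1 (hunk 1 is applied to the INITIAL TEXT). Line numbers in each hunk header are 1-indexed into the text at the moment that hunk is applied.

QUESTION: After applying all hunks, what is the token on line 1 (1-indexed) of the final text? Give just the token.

Answer: nvfe

Derivation:
Hunk 1: at line 3 remove [ajcg,rerjv,rzfbx] add [zbwux,whe] -> 10 lines: nvfe ikadp yxhz vmzq zbwux whe vxvp qfi jluzv cpwnq
Hunk 2: at line 2 remove [yxhz,vmzq,zbwux] add [vyx,jvadw] -> 9 lines: nvfe ikadp vyx jvadw whe vxvp qfi jluzv cpwnq
Hunk 3: at line 5 remove [qfi] add [hctwr,jtdrs] -> 10 lines: nvfe ikadp vyx jvadw whe vxvp hctwr jtdrs jluzv cpwnq
Hunk 4: at line 1 remove [ikadp,vyx,jvadw] add [kby] -> 8 lines: nvfe kby whe vxvp hctwr jtdrs jluzv cpwnq
Final line 1: nvfe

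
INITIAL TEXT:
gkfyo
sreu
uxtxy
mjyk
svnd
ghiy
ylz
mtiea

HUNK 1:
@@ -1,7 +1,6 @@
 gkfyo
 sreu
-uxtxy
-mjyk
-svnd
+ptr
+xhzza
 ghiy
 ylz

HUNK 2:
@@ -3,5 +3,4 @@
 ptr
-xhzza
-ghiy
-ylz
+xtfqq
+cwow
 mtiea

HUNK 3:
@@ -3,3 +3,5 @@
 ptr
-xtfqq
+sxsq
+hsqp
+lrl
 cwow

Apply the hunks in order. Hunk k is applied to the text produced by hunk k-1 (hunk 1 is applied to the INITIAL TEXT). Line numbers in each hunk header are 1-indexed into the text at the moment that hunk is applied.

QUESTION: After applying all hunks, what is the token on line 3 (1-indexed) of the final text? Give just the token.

Answer: ptr

Derivation:
Hunk 1: at line 1 remove [uxtxy,mjyk,svnd] add [ptr,xhzza] -> 7 lines: gkfyo sreu ptr xhzza ghiy ylz mtiea
Hunk 2: at line 3 remove [xhzza,ghiy,ylz] add [xtfqq,cwow] -> 6 lines: gkfyo sreu ptr xtfqq cwow mtiea
Hunk 3: at line 3 remove [xtfqq] add [sxsq,hsqp,lrl] -> 8 lines: gkfyo sreu ptr sxsq hsqp lrl cwow mtiea
Final line 3: ptr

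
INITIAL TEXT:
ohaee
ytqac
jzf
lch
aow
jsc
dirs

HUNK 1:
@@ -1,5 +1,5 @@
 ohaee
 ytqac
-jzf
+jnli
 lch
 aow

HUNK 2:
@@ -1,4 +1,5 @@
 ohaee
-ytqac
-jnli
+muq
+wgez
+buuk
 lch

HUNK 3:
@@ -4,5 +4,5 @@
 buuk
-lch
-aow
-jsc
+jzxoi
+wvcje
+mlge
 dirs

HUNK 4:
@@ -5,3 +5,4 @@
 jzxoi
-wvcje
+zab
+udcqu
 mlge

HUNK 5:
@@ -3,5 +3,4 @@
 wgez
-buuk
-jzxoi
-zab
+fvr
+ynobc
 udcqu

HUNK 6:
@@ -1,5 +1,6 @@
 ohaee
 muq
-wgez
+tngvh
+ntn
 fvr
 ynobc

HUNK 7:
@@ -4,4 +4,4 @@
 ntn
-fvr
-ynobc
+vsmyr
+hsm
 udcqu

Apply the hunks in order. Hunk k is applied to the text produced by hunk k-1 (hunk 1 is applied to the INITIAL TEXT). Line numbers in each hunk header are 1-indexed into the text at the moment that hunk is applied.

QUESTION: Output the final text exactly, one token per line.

Hunk 1: at line 1 remove [jzf] add [jnli] -> 7 lines: ohaee ytqac jnli lch aow jsc dirs
Hunk 2: at line 1 remove [ytqac,jnli] add [muq,wgez,buuk] -> 8 lines: ohaee muq wgez buuk lch aow jsc dirs
Hunk 3: at line 4 remove [lch,aow,jsc] add [jzxoi,wvcje,mlge] -> 8 lines: ohaee muq wgez buuk jzxoi wvcje mlge dirs
Hunk 4: at line 5 remove [wvcje] add [zab,udcqu] -> 9 lines: ohaee muq wgez buuk jzxoi zab udcqu mlge dirs
Hunk 5: at line 3 remove [buuk,jzxoi,zab] add [fvr,ynobc] -> 8 lines: ohaee muq wgez fvr ynobc udcqu mlge dirs
Hunk 6: at line 1 remove [wgez] add [tngvh,ntn] -> 9 lines: ohaee muq tngvh ntn fvr ynobc udcqu mlge dirs
Hunk 7: at line 4 remove [fvr,ynobc] add [vsmyr,hsm] -> 9 lines: ohaee muq tngvh ntn vsmyr hsm udcqu mlge dirs

Answer: ohaee
muq
tngvh
ntn
vsmyr
hsm
udcqu
mlge
dirs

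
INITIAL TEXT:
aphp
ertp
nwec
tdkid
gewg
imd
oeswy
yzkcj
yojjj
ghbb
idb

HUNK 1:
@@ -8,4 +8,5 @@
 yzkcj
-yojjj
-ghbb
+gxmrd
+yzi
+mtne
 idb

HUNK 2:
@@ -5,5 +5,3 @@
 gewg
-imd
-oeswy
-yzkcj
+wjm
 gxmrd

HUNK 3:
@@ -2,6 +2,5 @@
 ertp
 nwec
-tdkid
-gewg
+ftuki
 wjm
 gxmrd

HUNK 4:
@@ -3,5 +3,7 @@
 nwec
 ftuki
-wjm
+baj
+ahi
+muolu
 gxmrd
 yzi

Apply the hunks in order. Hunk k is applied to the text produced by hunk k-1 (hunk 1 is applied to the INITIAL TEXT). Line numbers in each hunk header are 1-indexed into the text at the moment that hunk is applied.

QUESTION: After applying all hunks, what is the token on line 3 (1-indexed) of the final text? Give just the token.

Hunk 1: at line 8 remove [yojjj,ghbb] add [gxmrd,yzi,mtne] -> 12 lines: aphp ertp nwec tdkid gewg imd oeswy yzkcj gxmrd yzi mtne idb
Hunk 2: at line 5 remove [imd,oeswy,yzkcj] add [wjm] -> 10 lines: aphp ertp nwec tdkid gewg wjm gxmrd yzi mtne idb
Hunk 3: at line 2 remove [tdkid,gewg] add [ftuki] -> 9 lines: aphp ertp nwec ftuki wjm gxmrd yzi mtne idb
Hunk 4: at line 3 remove [wjm] add [baj,ahi,muolu] -> 11 lines: aphp ertp nwec ftuki baj ahi muolu gxmrd yzi mtne idb
Final line 3: nwec

Answer: nwec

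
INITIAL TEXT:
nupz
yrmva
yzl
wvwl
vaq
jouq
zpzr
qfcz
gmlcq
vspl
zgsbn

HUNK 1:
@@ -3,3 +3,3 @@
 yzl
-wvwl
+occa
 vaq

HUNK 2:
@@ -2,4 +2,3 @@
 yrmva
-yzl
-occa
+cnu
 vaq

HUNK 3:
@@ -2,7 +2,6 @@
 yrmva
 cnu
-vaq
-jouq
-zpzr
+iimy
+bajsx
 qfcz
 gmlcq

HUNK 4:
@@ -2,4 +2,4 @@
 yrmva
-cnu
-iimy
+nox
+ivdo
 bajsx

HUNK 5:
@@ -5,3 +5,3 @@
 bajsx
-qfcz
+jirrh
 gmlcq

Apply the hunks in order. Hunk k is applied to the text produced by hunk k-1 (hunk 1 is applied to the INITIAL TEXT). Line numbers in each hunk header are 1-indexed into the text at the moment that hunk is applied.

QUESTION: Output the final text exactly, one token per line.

Answer: nupz
yrmva
nox
ivdo
bajsx
jirrh
gmlcq
vspl
zgsbn

Derivation:
Hunk 1: at line 3 remove [wvwl] add [occa] -> 11 lines: nupz yrmva yzl occa vaq jouq zpzr qfcz gmlcq vspl zgsbn
Hunk 2: at line 2 remove [yzl,occa] add [cnu] -> 10 lines: nupz yrmva cnu vaq jouq zpzr qfcz gmlcq vspl zgsbn
Hunk 3: at line 2 remove [vaq,jouq,zpzr] add [iimy,bajsx] -> 9 lines: nupz yrmva cnu iimy bajsx qfcz gmlcq vspl zgsbn
Hunk 4: at line 2 remove [cnu,iimy] add [nox,ivdo] -> 9 lines: nupz yrmva nox ivdo bajsx qfcz gmlcq vspl zgsbn
Hunk 5: at line 5 remove [qfcz] add [jirrh] -> 9 lines: nupz yrmva nox ivdo bajsx jirrh gmlcq vspl zgsbn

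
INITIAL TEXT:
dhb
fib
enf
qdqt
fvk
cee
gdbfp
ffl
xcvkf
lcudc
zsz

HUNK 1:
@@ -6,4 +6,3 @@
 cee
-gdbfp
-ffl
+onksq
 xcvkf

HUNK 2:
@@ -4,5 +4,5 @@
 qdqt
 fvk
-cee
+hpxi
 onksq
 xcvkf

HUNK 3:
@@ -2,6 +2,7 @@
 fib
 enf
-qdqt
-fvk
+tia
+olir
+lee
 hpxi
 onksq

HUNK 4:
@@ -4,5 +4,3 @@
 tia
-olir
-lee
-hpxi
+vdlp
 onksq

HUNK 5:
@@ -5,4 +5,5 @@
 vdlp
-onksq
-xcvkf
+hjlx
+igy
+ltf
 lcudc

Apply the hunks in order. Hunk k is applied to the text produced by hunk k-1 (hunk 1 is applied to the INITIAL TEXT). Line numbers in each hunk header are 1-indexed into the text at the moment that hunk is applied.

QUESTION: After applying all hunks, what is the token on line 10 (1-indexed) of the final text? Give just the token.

Answer: zsz

Derivation:
Hunk 1: at line 6 remove [gdbfp,ffl] add [onksq] -> 10 lines: dhb fib enf qdqt fvk cee onksq xcvkf lcudc zsz
Hunk 2: at line 4 remove [cee] add [hpxi] -> 10 lines: dhb fib enf qdqt fvk hpxi onksq xcvkf lcudc zsz
Hunk 3: at line 2 remove [qdqt,fvk] add [tia,olir,lee] -> 11 lines: dhb fib enf tia olir lee hpxi onksq xcvkf lcudc zsz
Hunk 4: at line 4 remove [olir,lee,hpxi] add [vdlp] -> 9 lines: dhb fib enf tia vdlp onksq xcvkf lcudc zsz
Hunk 5: at line 5 remove [onksq,xcvkf] add [hjlx,igy,ltf] -> 10 lines: dhb fib enf tia vdlp hjlx igy ltf lcudc zsz
Final line 10: zsz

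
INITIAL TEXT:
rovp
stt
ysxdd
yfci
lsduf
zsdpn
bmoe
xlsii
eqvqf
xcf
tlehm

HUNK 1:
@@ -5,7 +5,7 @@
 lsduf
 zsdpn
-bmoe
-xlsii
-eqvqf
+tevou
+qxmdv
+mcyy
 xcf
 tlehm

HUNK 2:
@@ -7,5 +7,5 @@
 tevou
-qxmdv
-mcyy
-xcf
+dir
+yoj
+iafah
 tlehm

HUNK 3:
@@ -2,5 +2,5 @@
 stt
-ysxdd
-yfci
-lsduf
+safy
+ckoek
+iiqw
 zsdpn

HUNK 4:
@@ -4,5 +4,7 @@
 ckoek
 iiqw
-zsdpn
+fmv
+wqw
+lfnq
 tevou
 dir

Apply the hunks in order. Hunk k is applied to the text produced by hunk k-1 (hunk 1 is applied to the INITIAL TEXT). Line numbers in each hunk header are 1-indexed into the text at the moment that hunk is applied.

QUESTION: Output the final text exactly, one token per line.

Answer: rovp
stt
safy
ckoek
iiqw
fmv
wqw
lfnq
tevou
dir
yoj
iafah
tlehm

Derivation:
Hunk 1: at line 5 remove [bmoe,xlsii,eqvqf] add [tevou,qxmdv,mcyy] -> 11 lines: rovp stt ysxdd yfci lsduf zsdpn tevou qxmdv mcyy xcf tlehm
Hunk 2: at line 7 remove [qxmdv,mcyy,xcf] add [dir,yoj,iafah] -> 11 lines: rovp stt ysxdd yfci lsduf zsdpn tevou dir yoj iafah tlehm
Hunk 3: at line 2 remove [ysxdd,yfci,lsduf] add [safy,ckoek,iiqw] -> 11 lines: rovp stt safy ckoek iiqw zsdpn tevou dir yoj iafah tlehm
Hunk 4: at line 4 remove [zsdpn] add [fmv,wqw,lfnq] -> 13 lines: rovp stt safy ckoek iiqw fmv wqw lfnq tevou dir yoj iafah tlehm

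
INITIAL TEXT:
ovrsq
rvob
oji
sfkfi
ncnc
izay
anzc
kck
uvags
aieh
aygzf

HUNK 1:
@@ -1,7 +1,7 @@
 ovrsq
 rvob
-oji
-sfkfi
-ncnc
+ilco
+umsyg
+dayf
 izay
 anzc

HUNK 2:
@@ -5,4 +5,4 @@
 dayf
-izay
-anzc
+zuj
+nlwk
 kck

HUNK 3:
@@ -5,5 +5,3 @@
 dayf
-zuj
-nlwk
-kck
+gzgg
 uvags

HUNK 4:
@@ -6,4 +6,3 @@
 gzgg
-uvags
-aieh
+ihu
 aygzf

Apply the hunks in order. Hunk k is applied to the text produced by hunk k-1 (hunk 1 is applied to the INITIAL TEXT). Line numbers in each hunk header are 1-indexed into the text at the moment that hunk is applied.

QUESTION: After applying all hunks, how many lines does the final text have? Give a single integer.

Answer: 8

Derivation:
Hunk 1: at line 1 remove [oji,sfkfi,ncnc] add [ilco,umsyg,dayf] -> 11 lines: ovrsq rvob ilco umsyg dayf izay anzc kck uvags aieh aygzf
Hunk 2: at line 5 remove [izay,anzc] add [zuj,nlwk] -> 11 lines: ovrsq rvob ilco umsyg dayf zuj nlwk kck uvags aieh aygzf
Hunk 3: at line 5 remove [zuj,nlwk,kck] add [gzgg] -> 9 lines: ovrsq rvob ilco umsyg dayf gzgg uvags aieh aygzf
Hunk 4: at line 6 remove [uvags,aieh] add [ihu] -> 8 lines: ovrsq rvob ilco umsyg dayf gzgg ihu aygzf
Final line count: 8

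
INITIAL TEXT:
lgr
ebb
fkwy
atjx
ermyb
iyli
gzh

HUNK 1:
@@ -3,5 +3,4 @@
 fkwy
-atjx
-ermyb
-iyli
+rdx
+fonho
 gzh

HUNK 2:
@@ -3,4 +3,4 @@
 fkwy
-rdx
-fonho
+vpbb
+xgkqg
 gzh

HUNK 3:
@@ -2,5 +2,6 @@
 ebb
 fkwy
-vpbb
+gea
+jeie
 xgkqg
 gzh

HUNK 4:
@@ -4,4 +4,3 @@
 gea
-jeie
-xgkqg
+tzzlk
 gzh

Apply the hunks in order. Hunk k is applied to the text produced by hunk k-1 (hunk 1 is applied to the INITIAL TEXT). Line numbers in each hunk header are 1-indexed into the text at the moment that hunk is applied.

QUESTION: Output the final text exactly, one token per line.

Hunk 1: at line 3 remove [atjx,ermyb,iyli] add [rdx,fonho] -> 6 lines: lgr ebb fkwy rdx fonho gzh
Hunk 2: at line 3 remove [rdx,fonho] add [vpbb,xgkqg] -> 6 lines: lgr ebb fkwy vpbb xgkqg gzh
Hunk 3: at line 2 remove [vpbb] add [gea,jeie] -> 7 lines: lgr ebb fkwy gea jeie xgkqg gzh
Hunk 4: at line 4 remove [jeie,xgkqg] add [tzzlk] -> 6 lines: lgr ebb fkwy gea tzzlk gzh

Answer: lgr
ebb
fkwy
gea
tzzlk
gzh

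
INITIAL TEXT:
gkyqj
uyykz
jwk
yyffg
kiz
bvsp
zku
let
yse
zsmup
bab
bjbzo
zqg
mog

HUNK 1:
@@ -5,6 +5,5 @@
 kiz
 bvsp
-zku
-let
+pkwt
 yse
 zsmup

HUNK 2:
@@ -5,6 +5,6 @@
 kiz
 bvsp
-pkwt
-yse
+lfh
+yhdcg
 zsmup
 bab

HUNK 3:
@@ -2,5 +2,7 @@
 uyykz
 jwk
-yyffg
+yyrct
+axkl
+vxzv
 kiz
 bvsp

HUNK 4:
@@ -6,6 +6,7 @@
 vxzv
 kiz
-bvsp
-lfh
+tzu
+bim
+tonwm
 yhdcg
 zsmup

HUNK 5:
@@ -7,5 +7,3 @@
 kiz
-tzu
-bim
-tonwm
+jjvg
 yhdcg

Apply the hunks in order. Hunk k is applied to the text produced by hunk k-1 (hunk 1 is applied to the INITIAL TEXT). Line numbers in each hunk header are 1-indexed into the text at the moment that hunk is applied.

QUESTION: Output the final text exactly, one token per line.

Hunk 1: at line 5 remove [zku,let] add [pkwt] -> 13 lines: gkyqj uyykz jwk yyffg kiz bvsp pkwt yse zsmup bab bjbzo zqg mog
Hunk 2: at line 5 remove [pkwt,yse] add [lfh,yhdcg] -> 13 lines: gkyqj uyykz jwk yyffg kiz bvsp lfh yhdcg zsmup bab bjbzo zqg mog
Hunk 3: at line 2 remove [yyffg] add [yyrct,axkl,vxzv] -> 15 lines: gkyqj uyykz jwk yyrct axkl vxzv kiz bvsp lfh yhdcg zsmup bab bjbzo zqg mog
Hunk 4: at line 6 remove [bvsp,lfh] add [tzu,bim,tonwm] -> 16 lines: gkyqj uyykz jwk yyrct axkl vxzv kiz tzu bim tonwm yhdcg zsmup bab bjbzo zqg mog
Hunk 5: at line 7 remove [tzu,bim,tonwm] add [jjvg] -> 14 lines: gkyqj uyykz jwk yyrct axkl vxzv kiz jjvg yhdcg zsmup bab bjbzo zqg mog

Answer: gkyqj
uyykz
jwk
yyrct
axkl
vxzv
kiz
jjvg
yhdcg
zsmup
bab
bjbzo
zqg
mog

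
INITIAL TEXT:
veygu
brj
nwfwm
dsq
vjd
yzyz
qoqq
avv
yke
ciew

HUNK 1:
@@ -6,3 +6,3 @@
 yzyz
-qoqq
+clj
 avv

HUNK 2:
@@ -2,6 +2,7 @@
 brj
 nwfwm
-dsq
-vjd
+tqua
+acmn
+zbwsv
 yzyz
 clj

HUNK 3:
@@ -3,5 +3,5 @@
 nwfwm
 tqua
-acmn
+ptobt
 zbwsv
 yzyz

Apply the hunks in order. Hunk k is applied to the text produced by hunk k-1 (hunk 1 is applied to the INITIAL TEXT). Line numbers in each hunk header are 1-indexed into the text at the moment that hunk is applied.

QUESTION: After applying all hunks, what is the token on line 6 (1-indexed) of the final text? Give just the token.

Hunk 1: at line 6 remove [qoqq] add [clj] -> 10 lines: veygu brj nwfwm dsq vjd yzyz clj avv yke ciew
Hunk 2: at line 2 remove [dsq,vjd] add [tqua,acmn,zbwsv] -> 11 lines: veygu brj nwfwm tqua acmn zbwsv yzyz clj avv yke ciew
Hunk 3: at line 3 remove [acmn] add [ptobt] -> 11 lines: veygu brj nwfwm tqua ptobt zbwsv yzyz clj avv yke ciew
Final line 6: zbwsv

Answer: zbwsv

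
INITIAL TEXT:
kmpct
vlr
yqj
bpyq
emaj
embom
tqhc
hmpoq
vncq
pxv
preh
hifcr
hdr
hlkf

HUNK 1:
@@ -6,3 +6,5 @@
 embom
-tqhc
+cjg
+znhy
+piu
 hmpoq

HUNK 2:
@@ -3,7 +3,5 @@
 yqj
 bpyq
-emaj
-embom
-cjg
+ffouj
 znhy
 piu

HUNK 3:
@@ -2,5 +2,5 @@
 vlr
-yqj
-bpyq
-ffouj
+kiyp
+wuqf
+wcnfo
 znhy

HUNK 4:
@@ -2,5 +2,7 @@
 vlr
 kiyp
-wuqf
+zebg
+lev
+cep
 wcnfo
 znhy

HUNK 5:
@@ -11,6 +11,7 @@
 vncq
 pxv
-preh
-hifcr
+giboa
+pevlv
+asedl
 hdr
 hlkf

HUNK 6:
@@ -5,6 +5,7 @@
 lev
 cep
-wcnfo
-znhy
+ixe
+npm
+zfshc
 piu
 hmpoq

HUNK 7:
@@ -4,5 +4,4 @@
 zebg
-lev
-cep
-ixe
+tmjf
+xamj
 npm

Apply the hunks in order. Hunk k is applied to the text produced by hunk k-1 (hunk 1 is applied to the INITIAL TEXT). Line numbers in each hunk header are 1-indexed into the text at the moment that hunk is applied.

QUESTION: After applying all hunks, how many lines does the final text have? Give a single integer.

Answer: 17

Derivation:
Hunk 1: at line 6 remove [tqhc] add [cjg,znhy,piu] -> 16 lines: kmpct vlr yqj bpyq emaj embom cjg znhy piu hmpoq vncq pxv preh hifcr hdr hlkf
Hunk 2: at line 3 remove [emaj,embom,cjg] add [ffouj] -> 14 lines: kmpct vlr yqj bpyq ffouj znhy piu hmpoq vncq pxv preh hifcr hdr hlkf
Hunk 3: at line 2 remove [yqj,bpyq,ffouj] add [kiyp,wuqf,wcnfo] -> 14 lines: kmpct vlr kiyp wuqf wcnfo znhy piu hmpoq vncq pxv preh hifcr hdr hlkf
Hunk 4: at line 2 remove [wuqf] add [zebg,lev,cep] -> 16 lines: kmpct vlr kiyp zebg lev cep wcnfo znhy piu hmpoq vncq pxv preh hifcr hdr hlkf
Hunk 5: at line 11 remove [preh,hifcr] add [giboa,pevlv,asedl] -> 17 lines: kmpct vlr kiyp zebg lev cep wcnfo znhy piu hmpoq vncq pxv giboa pevlv asedl hdr hlkf
Hunk 6: at line 5 remove [wcnfo,znhy] add [ixe,npm,zfshc] -> 18 lines: kmpct vlr kiyp zebg lev cep ixe npm zfshc piu hmpoq vncq pxv giboa pevlv asedl hdr hlkf
Hunk 7: at line 4 remove [lev,cep,ixe] add [tmjf,xamj] -> 17 lines: kmpct vlr kiyp zebg tmjf xamj npm zfshc piu hmpoq vncq pxv giboa pevlv asedl hdr hlkf
Final line count: 17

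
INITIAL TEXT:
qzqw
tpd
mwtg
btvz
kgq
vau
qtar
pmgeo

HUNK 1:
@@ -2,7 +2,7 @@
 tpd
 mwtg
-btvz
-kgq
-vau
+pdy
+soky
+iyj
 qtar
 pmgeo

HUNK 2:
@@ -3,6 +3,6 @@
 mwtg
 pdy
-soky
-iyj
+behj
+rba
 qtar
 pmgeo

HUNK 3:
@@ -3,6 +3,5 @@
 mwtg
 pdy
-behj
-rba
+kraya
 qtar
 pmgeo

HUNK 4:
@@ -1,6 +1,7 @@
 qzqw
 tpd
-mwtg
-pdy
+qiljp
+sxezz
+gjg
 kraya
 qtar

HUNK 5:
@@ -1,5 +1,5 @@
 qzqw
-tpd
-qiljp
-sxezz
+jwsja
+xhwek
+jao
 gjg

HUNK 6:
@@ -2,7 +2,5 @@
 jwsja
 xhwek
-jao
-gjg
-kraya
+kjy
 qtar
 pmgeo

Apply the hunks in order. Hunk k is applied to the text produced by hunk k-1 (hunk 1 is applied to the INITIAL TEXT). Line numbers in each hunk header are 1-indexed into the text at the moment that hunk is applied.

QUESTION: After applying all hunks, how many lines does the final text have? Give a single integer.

Hunk 1: at line 2 remove [btvz,kgq,vau] add [pdy,soky,iyj] -> 8 lines: qzqw tpd mwtg pdy soky iyj qtar pmgeo
Hunk 2: at line 3 remove [soky,iyj] add [behj,rba] -> 8 lines: qzqw tpd mwtg pdy behj rba qtar pmgeo
Hunk 3: at line 3 remove [behj,rba] add [kraya] -> 7 lines: qzqw tpd mwtg pdy kraya qtar pmgeo
Hunk 4: at line 1 remove [mwtg,pdy] add [qiljp,sxezz,gjg] -> 8 lines: qzqw tpd qiljp sxezz gjg kraya qtar pmgeo
Hunk 5: at line 1 remove [tpd,qiljp,sxezz] add [jwsja,xhwek,jao] -> 8 lines: qzqw jwsja xhwek jao gjg kraya qtar pmgeo
Hunk 6: at line 2 remove [jao,gjg,kraya] add [kjy] -> 6 lines: qzqw jwsja xhwek kjy qtar pmgeo
Final line count: 6

Answer: 6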